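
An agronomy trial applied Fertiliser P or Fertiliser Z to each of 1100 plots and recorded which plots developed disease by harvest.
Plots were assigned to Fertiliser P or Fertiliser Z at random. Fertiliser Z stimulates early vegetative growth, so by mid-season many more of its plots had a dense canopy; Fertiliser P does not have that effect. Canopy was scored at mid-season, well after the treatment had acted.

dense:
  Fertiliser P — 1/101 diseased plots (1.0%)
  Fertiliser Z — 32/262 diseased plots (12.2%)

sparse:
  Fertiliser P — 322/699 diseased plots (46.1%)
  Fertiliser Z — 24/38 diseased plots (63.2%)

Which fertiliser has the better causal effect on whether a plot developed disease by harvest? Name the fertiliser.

Fertiliser Z

Mid-season canopy lies on the pathway fertiliser → mid-season canopy → outcome, so adjusting for it blocks the indirect effect. For the total causal effect of fertiliser, use the unadjusted pooled rates.
Pooled: Fertiliser P 40.4% vs Fertiliser Z 18.7%; Fertiliser Z is lower overall.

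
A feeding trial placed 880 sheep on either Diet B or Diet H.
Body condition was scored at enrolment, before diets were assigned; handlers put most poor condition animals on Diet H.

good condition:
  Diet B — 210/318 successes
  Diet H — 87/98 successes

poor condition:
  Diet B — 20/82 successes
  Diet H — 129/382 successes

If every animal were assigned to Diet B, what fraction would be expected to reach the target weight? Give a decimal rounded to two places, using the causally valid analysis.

Diet H is higher inside every starting body condition stratum but Diet B is higher in aggregate. Whether to stratify depends on how starting body condition relates to the diet.
Nothing the diet does changes starting body condition; the imbalance is an allocation artefact. With starting body condition also predicting the outcome, the pooled figure is confounded, and the within-stratum comparison is the causal one.
Standardising Diet B to the population starting body condition mix: 0.473·210/318 + 0.527·20/82 = 0.441.

0.44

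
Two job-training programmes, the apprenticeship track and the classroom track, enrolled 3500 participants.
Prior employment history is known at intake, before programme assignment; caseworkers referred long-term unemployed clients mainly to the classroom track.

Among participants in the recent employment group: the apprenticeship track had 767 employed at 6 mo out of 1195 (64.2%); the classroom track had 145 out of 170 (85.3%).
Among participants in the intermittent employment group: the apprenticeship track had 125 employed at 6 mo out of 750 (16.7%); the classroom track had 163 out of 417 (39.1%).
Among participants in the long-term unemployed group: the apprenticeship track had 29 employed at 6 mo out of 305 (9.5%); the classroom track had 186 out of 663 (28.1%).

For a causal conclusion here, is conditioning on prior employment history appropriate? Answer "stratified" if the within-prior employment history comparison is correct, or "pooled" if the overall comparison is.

stratified

Prior employment history differs across programmes for reasons unrelated to any effect of the programme itself, and it separately predicts the outcome — a classic confounder. We must compare within prior employment history levels.
Within each level — recent employment: 64.2% vs 85.3%; intermittent employment: 16.7% vs 39.1%; long-term unemployed: 9.5% vs 28.1% — the classroom track is higher every time.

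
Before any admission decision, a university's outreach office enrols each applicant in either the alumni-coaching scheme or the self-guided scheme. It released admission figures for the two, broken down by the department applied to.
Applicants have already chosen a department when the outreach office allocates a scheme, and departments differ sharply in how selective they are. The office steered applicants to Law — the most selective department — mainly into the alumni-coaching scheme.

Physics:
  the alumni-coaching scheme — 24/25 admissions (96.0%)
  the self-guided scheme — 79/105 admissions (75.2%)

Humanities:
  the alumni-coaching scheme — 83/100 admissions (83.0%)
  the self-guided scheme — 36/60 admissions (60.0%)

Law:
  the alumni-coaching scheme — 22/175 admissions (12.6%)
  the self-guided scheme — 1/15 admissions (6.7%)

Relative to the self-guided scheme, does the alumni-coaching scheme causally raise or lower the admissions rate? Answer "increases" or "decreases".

the alumni-coaching scheme is higher inside every department stratum but the self-guided scheme is higher in aggregate. Whether to stratify depends on how department relates to the outreach scheme.
Department differs across outreach schemes for reasons unrelated to any effect of the outreach scheme itself, and it separately predicts the outcome — a classic confounder. We must compare within department levels.
Within each level — Physics: 96.0% vs 75.2%; Humanities: 83.0% vs 60.0%; Law: 12.6% vs 6.7% — the alumni-coaching scheme is higher every time.

increases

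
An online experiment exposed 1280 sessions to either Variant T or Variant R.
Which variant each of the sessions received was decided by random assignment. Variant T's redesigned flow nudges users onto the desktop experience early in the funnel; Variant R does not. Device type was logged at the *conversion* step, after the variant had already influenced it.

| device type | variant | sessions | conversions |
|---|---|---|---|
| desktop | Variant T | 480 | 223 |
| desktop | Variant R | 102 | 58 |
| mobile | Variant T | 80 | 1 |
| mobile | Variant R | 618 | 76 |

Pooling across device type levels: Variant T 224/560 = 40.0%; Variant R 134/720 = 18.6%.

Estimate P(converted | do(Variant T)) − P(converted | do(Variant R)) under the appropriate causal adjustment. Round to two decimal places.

+0.21

The distribution of device type is itself part of what the variant does — it is an intermediate outcome. Holding it fixed would remove that part of the effect; the total effect is the pooled difference.
The causal difference is the pooled difference: 0.400 − 0.186 = +0.214.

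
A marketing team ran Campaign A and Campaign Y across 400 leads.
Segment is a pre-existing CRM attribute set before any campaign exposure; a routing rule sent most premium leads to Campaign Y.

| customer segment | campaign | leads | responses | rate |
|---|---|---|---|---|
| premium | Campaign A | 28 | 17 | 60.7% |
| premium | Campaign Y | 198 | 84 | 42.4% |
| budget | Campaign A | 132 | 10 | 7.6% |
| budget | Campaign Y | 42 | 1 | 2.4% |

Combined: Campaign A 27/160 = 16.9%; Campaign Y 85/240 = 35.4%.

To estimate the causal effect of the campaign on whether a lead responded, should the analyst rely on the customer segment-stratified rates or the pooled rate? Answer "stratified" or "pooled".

stratified

Customer segment is set before the campaign has any effect — it is not caused by the campaign — and it independently drives the outcome. That makes it a confounder, so the causal comparison is within customer segment levels.
Within each level — premium: 60.7% vs 42.4%; budget: 7.6% vs 2.4% — Campaign A is higher every time.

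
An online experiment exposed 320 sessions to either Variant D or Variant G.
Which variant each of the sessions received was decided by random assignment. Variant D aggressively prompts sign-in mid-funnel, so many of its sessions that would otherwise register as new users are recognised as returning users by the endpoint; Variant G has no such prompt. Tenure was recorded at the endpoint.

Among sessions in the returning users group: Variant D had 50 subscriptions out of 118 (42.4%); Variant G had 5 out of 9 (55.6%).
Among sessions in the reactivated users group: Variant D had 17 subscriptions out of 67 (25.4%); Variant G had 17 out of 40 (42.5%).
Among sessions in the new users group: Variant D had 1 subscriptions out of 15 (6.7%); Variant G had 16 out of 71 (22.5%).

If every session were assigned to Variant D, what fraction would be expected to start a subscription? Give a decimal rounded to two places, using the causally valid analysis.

Stratifying would compare variants among sessions the variants themselves sorted into user tenure groups — a form of selection on an intermediate. The unconditioned pooled rates give the total causal effect.
So P(outcome | do(Variant D)) is just the pooled rate for Variant D: 68/200 = 0.340.

0.34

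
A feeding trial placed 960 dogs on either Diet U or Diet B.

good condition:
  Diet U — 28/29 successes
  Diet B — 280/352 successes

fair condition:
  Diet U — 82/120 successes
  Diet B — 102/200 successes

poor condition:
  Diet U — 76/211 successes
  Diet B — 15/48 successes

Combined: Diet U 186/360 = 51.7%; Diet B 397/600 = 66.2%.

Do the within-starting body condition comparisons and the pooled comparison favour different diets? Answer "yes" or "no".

yes

Within each starting body condition level (good condition 96.6% vs 79.5%; fair condition 68.3% vs 51.0%; poor condition 36.0% vs 31.2%), Diet U has the higher rate every time. Pooled: 51.7% vs 66.2% — Diet B has the higher rate overall. The two comparisons disagree.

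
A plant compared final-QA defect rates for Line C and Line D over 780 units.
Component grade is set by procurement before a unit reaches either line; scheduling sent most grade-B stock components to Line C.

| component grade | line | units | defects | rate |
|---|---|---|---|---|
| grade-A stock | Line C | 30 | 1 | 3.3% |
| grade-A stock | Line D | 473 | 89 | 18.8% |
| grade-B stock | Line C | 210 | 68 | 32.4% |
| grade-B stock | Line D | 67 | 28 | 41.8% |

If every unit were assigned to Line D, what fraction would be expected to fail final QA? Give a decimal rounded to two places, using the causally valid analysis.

0.27

Component grade satisfies the back-door criterion: it is not a descendant of the line, and it blocks the spurious path from line to outcome. Adjusting for it (i.e., using the within-component grade rates) gives the causal effect.
Standardising Line D to the population component grade mix: 0.645·89/473 + 0.355·28/67 = 0.270.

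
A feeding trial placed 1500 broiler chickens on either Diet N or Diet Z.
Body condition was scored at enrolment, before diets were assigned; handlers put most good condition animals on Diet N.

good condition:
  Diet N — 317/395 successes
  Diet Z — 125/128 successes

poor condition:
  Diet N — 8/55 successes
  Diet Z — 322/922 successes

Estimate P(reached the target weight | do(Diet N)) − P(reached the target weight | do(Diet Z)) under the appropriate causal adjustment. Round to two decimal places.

-0.19

Starting body condition is set before the diet has any effect — it is not caused by the diet — and it independently drives the outcome. That makes it a confounder, so the causal comparison is within starting body condition levels.
Adjusting over the population distribution of starting body condition: 0.349·(0.803−0.977) + 0.651·(0.145−0.349) = -0.193.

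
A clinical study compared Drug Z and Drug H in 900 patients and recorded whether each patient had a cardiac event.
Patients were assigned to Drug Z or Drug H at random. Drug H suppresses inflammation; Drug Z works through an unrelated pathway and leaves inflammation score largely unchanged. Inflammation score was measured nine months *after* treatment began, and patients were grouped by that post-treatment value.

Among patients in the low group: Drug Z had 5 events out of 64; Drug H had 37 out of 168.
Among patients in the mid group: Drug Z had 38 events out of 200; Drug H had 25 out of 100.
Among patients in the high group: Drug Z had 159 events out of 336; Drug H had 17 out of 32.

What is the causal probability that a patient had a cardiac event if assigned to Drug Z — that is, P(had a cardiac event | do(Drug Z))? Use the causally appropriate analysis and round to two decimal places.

Drug Z is lower inside every inflammation score stratum but Drug H is lower in aggregate. Whether to stratify depends on how inflammation score relates to the drug.
Because the drug influences inflammation score, inflammation score is a post-treatment mediator, not a confounder. Stratifying on it would bias the estimate; the causal effect is the crude pooled difference.
So P(outcome | do(Drug Z)) is just the pooled rate for Drug Z: 202/600 = 0.337.

0.34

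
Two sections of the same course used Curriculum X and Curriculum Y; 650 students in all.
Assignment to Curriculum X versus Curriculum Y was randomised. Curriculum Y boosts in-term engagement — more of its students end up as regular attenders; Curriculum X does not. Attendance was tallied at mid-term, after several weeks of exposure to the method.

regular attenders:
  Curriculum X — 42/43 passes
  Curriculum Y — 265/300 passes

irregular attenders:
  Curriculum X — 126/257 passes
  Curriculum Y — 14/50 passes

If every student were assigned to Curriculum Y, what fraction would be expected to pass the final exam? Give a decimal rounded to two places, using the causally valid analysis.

Mid-term attendance is recorded after the teaching method and is itself shifted by it — it sits on the causal path from teaching method to outcome. Conditioning on a mediator would strip out part of the effect we want; the pooled comparison gives the total causal effect.
So P(outcome | do(Curriculum Y)) is just the pooled rate for Curriculum Y: 279/350 = 0.797.

0.80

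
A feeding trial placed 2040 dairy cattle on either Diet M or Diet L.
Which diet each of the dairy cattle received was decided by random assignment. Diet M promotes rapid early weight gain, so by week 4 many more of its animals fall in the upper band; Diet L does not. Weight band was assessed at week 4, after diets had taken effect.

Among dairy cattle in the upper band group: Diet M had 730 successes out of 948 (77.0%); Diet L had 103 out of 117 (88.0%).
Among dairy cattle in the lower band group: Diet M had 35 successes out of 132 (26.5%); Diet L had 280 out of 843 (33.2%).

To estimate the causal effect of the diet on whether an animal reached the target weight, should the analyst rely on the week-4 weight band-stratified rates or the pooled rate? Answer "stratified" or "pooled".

Within every week-4 weight band level Diet L has the higher rate, yet pooled Diet M does — Simpson's reversal.
Week-4 weight band is downstream of the diet. One should not condition on a consequence of treatment, so the overall rates are the right comparison.
Pooled: Diet M 70.8% vs Diet L 39.9%; Diet M is higher overall.

pooled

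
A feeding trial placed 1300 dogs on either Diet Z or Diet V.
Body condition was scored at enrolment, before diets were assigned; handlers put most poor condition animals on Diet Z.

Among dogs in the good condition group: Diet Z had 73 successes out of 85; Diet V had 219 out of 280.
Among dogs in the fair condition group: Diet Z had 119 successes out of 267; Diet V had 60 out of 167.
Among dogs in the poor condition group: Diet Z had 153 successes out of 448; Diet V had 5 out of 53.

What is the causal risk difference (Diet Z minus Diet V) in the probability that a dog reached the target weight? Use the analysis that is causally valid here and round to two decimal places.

The imbalance in starting body condition arose from how dogs were allocated, not from anything the diet did; and starting body condition independently affects the outcome. The pooled gap is confounded — condition on starting body condition.
Adjusting over the population distribution of starting body condition: 0.281·(0.859−0.782) + 0.334·(0.446−0.359) + 0.385·(0.342−0.094) = +0.146.

+0.15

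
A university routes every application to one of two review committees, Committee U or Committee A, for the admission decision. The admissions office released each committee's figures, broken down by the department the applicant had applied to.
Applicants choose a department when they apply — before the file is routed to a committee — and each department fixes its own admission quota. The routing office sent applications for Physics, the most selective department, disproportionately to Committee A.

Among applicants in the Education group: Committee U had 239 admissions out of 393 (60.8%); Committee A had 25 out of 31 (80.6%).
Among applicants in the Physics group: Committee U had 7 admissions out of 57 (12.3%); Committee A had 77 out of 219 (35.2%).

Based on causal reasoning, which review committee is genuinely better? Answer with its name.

The department-specific comparison favours Committee A throughout, but the pooled figures favour Committee U. The question is whether to condition on department.
Department is set before the review committee has any effect — it is not caused by the review committee — and it independently drives the outcome. That makes it a confounder, so the causal comparison is within department levels.
Within each level — Education: 60.8% vs 80.6%; Physics: 12.3% vs 35.2% — Committee A is higher every time.

Committee A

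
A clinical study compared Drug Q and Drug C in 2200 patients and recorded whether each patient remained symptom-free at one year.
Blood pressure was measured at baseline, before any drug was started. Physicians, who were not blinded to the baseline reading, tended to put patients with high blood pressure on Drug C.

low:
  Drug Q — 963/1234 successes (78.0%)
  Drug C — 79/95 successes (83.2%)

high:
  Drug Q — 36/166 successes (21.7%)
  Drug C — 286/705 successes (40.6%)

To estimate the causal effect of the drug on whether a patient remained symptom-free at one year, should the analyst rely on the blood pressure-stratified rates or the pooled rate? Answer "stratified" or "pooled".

stratified

Nothing the drug does changes blood pressure; the imbalance is an allocation artefact. With blood pressure also predicting the outcome, the pooled figure is confounded, and the within-stratum comparison is the causal one.
Within each level — low: 78.0% vs 83.2%; high: 21.7% vs 40.6% — Drug C is higher every time.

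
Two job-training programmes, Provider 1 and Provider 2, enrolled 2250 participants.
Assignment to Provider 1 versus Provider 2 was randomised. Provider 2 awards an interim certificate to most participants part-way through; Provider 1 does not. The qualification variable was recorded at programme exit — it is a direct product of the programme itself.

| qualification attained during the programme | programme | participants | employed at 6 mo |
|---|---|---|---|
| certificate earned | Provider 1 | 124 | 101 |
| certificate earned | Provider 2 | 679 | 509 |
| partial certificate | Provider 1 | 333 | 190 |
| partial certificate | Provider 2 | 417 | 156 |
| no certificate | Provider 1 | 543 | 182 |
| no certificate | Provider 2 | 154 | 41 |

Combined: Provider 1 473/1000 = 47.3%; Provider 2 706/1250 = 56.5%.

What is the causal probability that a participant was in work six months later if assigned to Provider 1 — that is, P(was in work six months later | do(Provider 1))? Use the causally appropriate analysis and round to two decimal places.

0.47

Within every qualification attained during the programme level Provider 1 has the higher rate, yet pooled Provider 2 does — Simpson's reversal.
Stratifying would compare programmes among participants the programmes themselves sorted into qualification attained during the programme groups — a form of selection on an intermediate. The unconditioned pooled rates give the total causal effect.
So P(outcome | do(Provider 1)) is just the pooled rate for Provider 1: 473/1000 = 0.473.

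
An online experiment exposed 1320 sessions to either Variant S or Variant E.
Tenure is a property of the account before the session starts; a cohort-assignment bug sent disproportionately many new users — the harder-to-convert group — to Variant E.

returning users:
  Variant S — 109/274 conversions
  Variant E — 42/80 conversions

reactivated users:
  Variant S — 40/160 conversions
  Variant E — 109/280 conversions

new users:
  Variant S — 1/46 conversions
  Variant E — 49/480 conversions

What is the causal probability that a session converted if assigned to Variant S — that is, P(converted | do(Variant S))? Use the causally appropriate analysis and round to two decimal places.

0.20

Within every user tenure level Variant E has the higher rate, yet pooled Variant S does — Simpson's reversal.
Nothing the variant does changes user tenure; the imbalance is an allocation artefact. With user tenure also predicting the outcome, the pooled figure is confounded, and the within-stratum comparison is the causal one.
Standardising Variant S to the population user tenure mix: 0.268·109/274 + 0.333·40/160 + 0.398·1/46 = 0.199.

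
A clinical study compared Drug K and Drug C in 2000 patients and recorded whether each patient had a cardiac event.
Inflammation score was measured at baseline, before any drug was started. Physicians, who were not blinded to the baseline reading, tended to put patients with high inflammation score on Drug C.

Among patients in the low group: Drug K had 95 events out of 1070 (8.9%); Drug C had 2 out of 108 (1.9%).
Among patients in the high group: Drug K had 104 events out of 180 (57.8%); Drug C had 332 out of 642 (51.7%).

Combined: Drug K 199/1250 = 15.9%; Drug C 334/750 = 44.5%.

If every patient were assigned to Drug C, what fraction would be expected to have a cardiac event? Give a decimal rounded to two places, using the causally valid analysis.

0.22

The imbalance in inflammation score arose from how patients were allocated, not from anything the drug did; and inflammation score independently affects the outcome. The pooled gap is confounded — condition on inflammation score.
Standardising Drug C to the population inflammation score mix: 0.589·2/108 + 0.411·332/642 = 0.223.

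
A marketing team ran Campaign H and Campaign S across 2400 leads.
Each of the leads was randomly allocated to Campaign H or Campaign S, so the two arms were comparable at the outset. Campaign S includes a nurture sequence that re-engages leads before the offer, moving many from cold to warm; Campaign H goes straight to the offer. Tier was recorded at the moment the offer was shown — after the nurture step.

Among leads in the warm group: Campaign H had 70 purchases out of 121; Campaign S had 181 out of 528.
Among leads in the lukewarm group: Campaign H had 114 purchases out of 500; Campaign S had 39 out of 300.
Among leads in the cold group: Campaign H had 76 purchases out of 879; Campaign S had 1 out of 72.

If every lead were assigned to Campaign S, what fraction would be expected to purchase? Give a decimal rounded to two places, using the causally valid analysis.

0.25

The engagement tier-specific comparison favours Campaign H throughout, but the pooled figures favour Campaign S. The question is whether to condition on engagement tier.
Engagement tier is downstream of the campaign. One should not condition on a consequence of treatment, so the overall rates are the right comparison.
So P(outcome | do(Campaign S)) is just the pooled rate for Campaign S: 221/900 = 0.246.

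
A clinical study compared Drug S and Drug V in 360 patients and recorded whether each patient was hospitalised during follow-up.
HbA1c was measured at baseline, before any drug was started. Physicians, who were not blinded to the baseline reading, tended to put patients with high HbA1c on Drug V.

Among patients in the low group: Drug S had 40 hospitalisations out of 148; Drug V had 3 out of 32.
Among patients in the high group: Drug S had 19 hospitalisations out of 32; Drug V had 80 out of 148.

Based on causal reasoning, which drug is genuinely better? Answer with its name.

HbA1c satisfies the back-door criterion: it is not a descendant of the drug, and it blocks the spurious path from drug to outcome. Adjusting for it (i.e., using the within-HbA1c rates) gives the causal effect.
Within each level — low: 27.0% vs 9.4%; high: 59.4% vs 54.1% — Drug V is lower every time.

Drug V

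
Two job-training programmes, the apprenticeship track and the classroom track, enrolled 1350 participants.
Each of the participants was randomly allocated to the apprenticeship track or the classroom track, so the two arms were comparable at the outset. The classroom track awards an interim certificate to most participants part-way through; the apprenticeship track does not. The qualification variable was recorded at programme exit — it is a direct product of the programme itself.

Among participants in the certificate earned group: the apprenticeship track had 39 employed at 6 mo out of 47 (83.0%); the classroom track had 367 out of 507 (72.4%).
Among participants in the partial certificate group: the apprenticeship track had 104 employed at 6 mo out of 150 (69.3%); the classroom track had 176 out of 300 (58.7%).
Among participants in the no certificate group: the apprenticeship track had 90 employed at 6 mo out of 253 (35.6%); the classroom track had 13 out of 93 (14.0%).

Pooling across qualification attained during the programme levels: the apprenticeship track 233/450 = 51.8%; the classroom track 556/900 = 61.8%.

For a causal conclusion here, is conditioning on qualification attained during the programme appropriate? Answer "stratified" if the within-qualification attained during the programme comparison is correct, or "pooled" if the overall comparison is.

pooled

The distribution of qualification attained during the programme is itself part of what the programme does — it is an intermediate outcome. Holding it fixed would remove that part of the effect; the total effect is the pooled difference.
Pooled: the apprenticeship track 51.8% vs the classroom track 61.8%; the classroom track is higher overall.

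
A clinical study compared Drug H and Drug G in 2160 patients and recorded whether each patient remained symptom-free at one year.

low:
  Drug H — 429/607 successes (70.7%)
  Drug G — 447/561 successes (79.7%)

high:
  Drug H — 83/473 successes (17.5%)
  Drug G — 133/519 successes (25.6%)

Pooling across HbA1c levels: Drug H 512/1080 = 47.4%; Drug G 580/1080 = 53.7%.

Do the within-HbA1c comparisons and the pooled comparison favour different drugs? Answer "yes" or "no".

no

Within each HbA1c level (low 70.7% vs 79.7%; high 17.5% vs 25.6%), Drug G has the higher rate every time. Pooled: 47.4% vs 53.7% — Drug G has the higher rate overall. They agree.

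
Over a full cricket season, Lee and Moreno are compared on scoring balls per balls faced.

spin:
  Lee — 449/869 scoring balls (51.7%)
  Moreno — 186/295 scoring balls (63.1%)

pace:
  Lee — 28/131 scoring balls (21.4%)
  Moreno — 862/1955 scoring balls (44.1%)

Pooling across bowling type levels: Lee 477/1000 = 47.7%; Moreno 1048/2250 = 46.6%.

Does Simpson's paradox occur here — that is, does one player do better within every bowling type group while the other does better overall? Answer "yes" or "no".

Within each bowling type level (spin 51.7% vs 63.1%; pace 21.4% vs 44.1%), Moreno has the higher rate every time. Pooled: 47.7% vs 46.6% — Lee has the higher rate overall. The two comparisons disagree.

yes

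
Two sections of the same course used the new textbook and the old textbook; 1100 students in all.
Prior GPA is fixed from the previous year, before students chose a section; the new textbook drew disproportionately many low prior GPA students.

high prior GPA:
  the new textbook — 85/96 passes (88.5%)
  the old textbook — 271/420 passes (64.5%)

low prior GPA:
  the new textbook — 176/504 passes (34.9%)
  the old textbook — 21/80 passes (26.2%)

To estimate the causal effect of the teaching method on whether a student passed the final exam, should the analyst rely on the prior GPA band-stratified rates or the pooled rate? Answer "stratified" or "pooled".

Here prior GPA band is a common cause — it drives both which teaching method a case falls under and the outcome. The crude comparison mixes populations; the stratum-specific rates are the causally relevant ones.
Within each level — high prior GPA: 88.5% vs 64.5%; low prior GPA: 34.9% vs 26.2% — the new textbook is higher every time.

stratified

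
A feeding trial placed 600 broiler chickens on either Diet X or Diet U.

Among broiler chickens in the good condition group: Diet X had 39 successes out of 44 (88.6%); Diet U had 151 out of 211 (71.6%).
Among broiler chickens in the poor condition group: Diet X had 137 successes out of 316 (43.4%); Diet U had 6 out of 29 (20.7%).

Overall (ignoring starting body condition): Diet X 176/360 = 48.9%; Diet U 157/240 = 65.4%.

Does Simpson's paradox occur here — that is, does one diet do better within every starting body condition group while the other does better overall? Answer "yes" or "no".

yes

Within each starting body condition level (good condition 88.6% vs 71.6%; poor condition 43.4% vs 20.7%), Diet X has the higher rate every time. Pooled: 48.9% vs 65.4% — Diet U has the higher rate overall. The two comparisons disagree.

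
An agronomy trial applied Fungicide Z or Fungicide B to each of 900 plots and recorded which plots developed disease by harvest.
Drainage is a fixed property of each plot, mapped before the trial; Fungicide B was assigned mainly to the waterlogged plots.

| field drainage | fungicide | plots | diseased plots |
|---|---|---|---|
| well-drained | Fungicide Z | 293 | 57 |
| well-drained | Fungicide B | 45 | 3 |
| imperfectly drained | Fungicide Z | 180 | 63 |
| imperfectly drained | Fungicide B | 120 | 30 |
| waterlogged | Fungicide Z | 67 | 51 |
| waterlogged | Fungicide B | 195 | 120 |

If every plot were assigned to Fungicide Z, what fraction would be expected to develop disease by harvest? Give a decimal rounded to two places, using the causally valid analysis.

0.41

The field drainage-specific comparison favours Fungicide B throughout, but the pooled figures favour Fungicide Z. The question is whether to condition on field drainage.
Nothing the fungicide does changes field drainage; the imbalance is an allocation artefact. With field drainage also predicting the outcome, the pooled figure is confounded, and the within-stratum comparison is the causal one.
Standardising Fungicide Z to the population field drainage mix: 0.376·57/293 + 0.333·63/180 + 0.291·51/67 = 0.411.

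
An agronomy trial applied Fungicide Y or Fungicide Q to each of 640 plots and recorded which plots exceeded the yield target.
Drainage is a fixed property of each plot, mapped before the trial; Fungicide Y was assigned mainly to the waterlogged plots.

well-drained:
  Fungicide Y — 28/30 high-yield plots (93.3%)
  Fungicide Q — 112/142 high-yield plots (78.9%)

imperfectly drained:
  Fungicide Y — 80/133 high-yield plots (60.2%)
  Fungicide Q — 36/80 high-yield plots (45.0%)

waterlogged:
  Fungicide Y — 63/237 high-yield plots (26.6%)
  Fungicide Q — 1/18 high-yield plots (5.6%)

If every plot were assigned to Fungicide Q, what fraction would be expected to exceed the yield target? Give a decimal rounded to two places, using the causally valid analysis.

The field drainage-specific comparison favours Fungicide Y throughout, but the pooled figures favour Fungicide Q. The question is whether to condition on field drainage.
Field drainage satisfies the back-door criterion: it is not a descendant of the fungicide, and it blocks the spurious path from fungicide to outcome. Adjusting for it (i.e., using the within-field drainage rates) gives the causal effect.
Standardising Fungicide Q to the population field drainage mix: 0.269·112/142 + 0.333·36/80 + 0.398·1/18 = 0.384.

0.38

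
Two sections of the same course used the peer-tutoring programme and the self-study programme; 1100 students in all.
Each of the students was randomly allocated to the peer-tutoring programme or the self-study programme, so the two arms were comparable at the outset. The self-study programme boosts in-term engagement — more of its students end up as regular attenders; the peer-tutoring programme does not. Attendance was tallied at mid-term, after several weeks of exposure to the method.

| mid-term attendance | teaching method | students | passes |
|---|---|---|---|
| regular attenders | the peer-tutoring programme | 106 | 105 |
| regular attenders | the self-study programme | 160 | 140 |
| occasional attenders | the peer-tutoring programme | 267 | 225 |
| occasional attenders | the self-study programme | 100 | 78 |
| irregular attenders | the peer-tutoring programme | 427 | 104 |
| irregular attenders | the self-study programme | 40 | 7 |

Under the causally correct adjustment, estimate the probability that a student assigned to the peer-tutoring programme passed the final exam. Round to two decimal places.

0.54

Within every mid-term attendance level the peer-tutoring programme has the higher rate, yet pooled the self-study programme does — Simpson's reversal.
Mid-term attendance here is a post-treatment variable shaped by the teaching method; conditioning on it would introduce bias rather than remove it. The overall comparison is the causal one.
So P(outcome | do(the peer-tutoring programme)) is just the pooled rate for the peer-tutoring programme: 434/800 = 0.542.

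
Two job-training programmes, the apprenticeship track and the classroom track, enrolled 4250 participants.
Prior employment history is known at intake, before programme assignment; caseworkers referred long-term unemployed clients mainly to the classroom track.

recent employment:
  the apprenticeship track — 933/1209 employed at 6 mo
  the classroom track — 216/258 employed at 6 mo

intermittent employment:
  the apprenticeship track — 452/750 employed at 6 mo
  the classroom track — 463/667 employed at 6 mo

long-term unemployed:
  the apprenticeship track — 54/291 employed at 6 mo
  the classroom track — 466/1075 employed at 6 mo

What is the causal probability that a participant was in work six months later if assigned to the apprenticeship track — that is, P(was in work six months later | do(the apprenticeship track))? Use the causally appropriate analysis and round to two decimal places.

Prior employment history satisfies the back-door criterion: it is not a descendant of the programme, and it blocks the spurious path from programme to outcome. Adjusting for it (i.e., using the within-prior employment history rates) gives the causal effect.
Standardising the apprenticeship track to the population prior employment history mix: 0.345·933/1209 + 0.333·452/750 + 0.321·54/291 = 0.527.

0.53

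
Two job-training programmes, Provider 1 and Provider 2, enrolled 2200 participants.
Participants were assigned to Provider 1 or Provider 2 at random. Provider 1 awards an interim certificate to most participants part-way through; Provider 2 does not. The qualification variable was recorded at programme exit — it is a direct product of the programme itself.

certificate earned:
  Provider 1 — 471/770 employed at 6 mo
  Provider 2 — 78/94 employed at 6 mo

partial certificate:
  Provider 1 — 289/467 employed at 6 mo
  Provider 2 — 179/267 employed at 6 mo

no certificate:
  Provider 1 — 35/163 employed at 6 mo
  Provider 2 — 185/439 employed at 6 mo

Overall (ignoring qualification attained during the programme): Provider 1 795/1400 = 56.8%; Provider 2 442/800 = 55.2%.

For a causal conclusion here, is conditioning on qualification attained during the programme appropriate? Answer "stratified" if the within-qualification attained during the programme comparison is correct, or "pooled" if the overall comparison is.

pooled

The distribution of qualification attained during the programme is itself part of what the programme does — it is an intermediate outcome. Holding it fixed would remove that part of the effect; the total effect is the pooled difference.
Pooled: Provider 1 56.8% vs Provider 2 55.2%; Provider 1 is higher overall.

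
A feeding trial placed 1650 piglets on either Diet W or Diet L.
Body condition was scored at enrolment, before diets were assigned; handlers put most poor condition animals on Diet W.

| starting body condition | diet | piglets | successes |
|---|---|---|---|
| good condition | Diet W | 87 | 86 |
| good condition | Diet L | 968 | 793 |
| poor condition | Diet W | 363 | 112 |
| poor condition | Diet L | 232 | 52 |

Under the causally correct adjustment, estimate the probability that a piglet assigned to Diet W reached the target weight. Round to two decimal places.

0.74

Diet W is higher inside every starting body condition stratum but Diet L is higher in aggregate. Whether to stratify depends on how starting body condition relates to the diet.
Since starting body condition is a pre-existing factor (not a product of the diet) and it affects the outcome on its own, it is a confounder. The stratified rates, not the pooled rate, identify the causal effect.
Standardising Diet W to the population starting body condition mix: 0.639·86/87 + 0.361·112/363 = 0.743.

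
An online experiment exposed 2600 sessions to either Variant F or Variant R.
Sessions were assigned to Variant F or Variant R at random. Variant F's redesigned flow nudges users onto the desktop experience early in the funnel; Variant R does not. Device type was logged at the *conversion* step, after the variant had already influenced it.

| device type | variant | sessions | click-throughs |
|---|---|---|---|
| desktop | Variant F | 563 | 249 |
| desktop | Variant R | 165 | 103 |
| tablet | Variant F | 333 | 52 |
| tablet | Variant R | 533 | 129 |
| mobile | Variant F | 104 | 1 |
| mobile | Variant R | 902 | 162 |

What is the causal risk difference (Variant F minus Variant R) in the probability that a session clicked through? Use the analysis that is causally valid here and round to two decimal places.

+0.06

The device type-specific comparison favours Variant R throughout, but the pooled figures favour Variant F. The question is whether to condition on device type.
Device type is recorded after the variant and is itself shifted by it — it sits on the causal path from variant to outcome. Conditioning on a mediator would strip out part of the effect we want; the pooled comparison gives the total causal effect.
The causal difference is the pooled difference: 0.302 − 0.246 = +0.056.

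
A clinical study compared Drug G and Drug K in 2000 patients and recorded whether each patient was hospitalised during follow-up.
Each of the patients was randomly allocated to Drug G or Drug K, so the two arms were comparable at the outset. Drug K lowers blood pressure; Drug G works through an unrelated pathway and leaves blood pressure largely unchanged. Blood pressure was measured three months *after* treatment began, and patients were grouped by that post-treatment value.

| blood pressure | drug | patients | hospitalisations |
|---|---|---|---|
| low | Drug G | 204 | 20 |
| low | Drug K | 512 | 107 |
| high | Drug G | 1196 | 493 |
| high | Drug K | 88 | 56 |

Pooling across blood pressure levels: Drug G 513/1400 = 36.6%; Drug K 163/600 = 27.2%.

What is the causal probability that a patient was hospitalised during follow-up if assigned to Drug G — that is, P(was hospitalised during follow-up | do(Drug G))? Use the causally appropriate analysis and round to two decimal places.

0.37

Drug G is lower inside every blood pressure stratum but Drug K is lower in aggregate. Whether to stratify depends on how blood pressure relates to the drug.
Blood pressure is downstream of the drug. One should not condition on a consequence of treatment, so the overall rates are the right comparison.
So P(outcome | do(Drug G)) is just the pooled rate for Drug G: 513/1400 = 0.366.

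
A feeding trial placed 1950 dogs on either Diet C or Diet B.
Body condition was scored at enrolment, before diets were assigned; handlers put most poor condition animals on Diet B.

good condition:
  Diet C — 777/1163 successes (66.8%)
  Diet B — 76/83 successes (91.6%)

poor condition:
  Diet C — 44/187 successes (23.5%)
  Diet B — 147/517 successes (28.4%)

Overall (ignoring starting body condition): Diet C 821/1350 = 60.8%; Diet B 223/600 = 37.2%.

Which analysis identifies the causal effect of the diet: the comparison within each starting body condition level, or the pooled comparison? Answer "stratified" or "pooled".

Nothing the diet does changes starting body condition; the imbalance is an allocation artefact. With starting body condition also predicting the outcome, the pooled figure is confounded, and the within-stratum comparison is the causal one.
Within each level — good condition: 66.8% vs 91.6%; poor condition: 23.5% vs 28.4% — Diet B is higher every time.

stratified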